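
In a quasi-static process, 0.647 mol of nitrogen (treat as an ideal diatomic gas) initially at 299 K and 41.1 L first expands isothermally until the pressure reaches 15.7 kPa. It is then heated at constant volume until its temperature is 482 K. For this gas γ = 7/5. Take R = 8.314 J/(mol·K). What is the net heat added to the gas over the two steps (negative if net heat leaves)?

P₁ = nRT₁/V₁ = 0.647×8.314×299/41.1 = 39.1 kPa.
Step 1 — Isothermal: T stays 299 K; PV = const ⇒ V₂ = 102 L, P₂ = 15.7 kPa.
ΔU = 0 (ideal gas, T constant).
W = nRT ln(V₂/V₁) = 0.647×8.314×299×ln(2.49) = 1470 J.
Q = ΔU + W = 1470 J.
State after step 1: P = 15.7 kPa, V = 102 L, T = 299 K.
Step 2 — Isochoric: V stays 102 L; P/T = const ⇒ T₂ = 482 K, P₂ = 25.3 kPa.
W = 0 (no volume change).
ΔU = nCvΔT = 0.647×20.8×(482−299) = 2460 J.
Q = ΔU = 2460 J.
Net over both steps: W = 1470 J, Q = 3930 J, ΔU = 2460 J.

3930 J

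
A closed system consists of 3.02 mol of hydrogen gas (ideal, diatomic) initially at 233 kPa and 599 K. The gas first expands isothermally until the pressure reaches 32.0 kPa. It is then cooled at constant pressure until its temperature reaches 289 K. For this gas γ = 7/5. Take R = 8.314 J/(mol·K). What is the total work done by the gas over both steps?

22100 J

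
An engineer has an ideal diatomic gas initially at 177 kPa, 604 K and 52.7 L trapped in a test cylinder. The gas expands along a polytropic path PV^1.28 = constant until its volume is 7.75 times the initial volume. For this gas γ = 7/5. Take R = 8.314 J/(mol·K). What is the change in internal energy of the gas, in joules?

-10200 J

n = P₁V₁/(RT₁) = 177×52.7/(8.314×604) = 1.86 mol.
Polytropic n=1.28: T₂ = T₁(V₁/V₂)^(n−1) = 604×(0.129)^0.28 = 340 K; P₂ = P₁(V₁/V₂)^n = 12.9 kPa.
For an ideal gas ΔU = nCvΔT with Cv = (5/2)R = 20.8 J/(mol·K).
ΔU = 1.86×20.8×(340−604) = -10200 J.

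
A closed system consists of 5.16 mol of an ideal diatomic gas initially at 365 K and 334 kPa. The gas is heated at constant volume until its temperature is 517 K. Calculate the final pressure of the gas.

V₁ = nRT₁/P₁ = 5.16×8.314×365/334 = 46.9 L.
Isochoric: V stays 46.9 L; P/T = const ⇒ T₂ = 517 K, P₂ = 473 kPa.

473 kPa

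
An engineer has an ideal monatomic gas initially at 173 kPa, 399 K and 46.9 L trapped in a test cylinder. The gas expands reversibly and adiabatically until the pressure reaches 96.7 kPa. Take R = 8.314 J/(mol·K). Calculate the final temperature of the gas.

316 K

Adiabatic: T₂/T₁ = (P₂/P₁)^((γ−1)/γ) ⇒ T₂ = 399×(0.559)^0.400 = 316 K; V₂ = 66.5 L.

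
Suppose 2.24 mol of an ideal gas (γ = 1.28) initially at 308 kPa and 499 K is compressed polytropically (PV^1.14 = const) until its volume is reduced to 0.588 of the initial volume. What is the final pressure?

V₁ = nRT₁/P₁ = 2.24×8.314×499/308 = 30.2 L.
Polytropic n=1.14: T₂ = T₁(V₁/V₂)^(n−1) = 499×(1.70)^0.14 = 538 K; P₂ = P₁(V₁/V₂)^n = 564 kPa.

564 kPa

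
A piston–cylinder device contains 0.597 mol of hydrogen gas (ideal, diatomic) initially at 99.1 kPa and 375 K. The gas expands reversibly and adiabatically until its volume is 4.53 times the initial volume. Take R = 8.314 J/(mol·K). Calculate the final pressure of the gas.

12.0 kPa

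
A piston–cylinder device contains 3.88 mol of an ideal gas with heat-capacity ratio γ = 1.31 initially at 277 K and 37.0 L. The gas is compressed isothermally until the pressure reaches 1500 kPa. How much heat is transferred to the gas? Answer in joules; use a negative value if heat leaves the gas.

-16300 J

P₁ = nRT₁/V₁ = 3.88×8.314×277/37.0 = 242 kPa.
Isothermal: T stays 277 K; PV = const ⇒ V₂ = 5.96 L, P₂ = 1500 kPa.
ΔU = 0 (ideal gas, T constant).
W = nRT ln(V₂/V₁) = 3.88×8.314×277×ln(0.161) = -16300 J.
Q = ΔU + W = -16300 J.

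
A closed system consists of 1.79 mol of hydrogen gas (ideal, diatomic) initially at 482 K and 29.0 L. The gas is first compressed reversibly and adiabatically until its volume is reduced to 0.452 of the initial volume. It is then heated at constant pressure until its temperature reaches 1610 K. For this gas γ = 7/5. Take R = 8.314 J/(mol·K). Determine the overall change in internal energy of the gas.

42000 J

P₁ = nRT₁/V₁ = 1.79×8.314×482/29.0 = 247 kPa.
Step 1 — Adiabatic: TV^(γ−1) = const ⇒ T₂ = 482×(2.21)^0.400 = 662 K; PV^γ = const ⇒ P₂ = 752 kPa.
ΔU = nCvΔT = 1.79×20.8×(662−482) = 6700 J.
Q = 0 for an adiabatic process, so W = −ΔU = -6700 J.
State after step 1: P = 752 kPa, V = 13.1 L, T = 662 K.
Step 2 — Isobaric: P stays 752 kPa; V/T = const ⇒ T₂ = 1610 K, V₂ = 31.9 L.
W = PΔV = 752×(31.9−13.1) kPa·L = 14100 J.
ΔU = nCvΔT = 1.79×20.8×(1610−662) = 35300 J.
Q = ΔU + W = nCpΔT = 49400 J.
Net over both steps: W = 7400 J, Q = 49400 J, ΔU = 42000 J.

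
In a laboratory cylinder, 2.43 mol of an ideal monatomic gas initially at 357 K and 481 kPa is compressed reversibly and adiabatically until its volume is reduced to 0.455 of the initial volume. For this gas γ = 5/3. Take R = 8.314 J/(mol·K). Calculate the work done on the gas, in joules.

7470 J

V₁ = nRT₁/P₁ = 2.43×8.314×357/481 = 15.0 L.
Adiabatic: TV^(γ−1) = const ⇒ T₂ = 357×(2.20)^0.667 = 603 K; PV^γ = const ⇒ P₂ = 1790 kPa.
ΔU = nCvΔT = 2.43×12.5×(603−357) = 7470 J.
Q = 0 for an adiabatic process, so W = −ΔU = -7470 J.
Work done on the gas = −W_by = 7470 J.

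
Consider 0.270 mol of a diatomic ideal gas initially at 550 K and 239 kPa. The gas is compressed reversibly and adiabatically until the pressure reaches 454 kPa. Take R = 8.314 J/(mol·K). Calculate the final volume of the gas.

V₁ = nRT₁/P₁ = 0.270×8.314×550/239 = 5.17 L.
Adiabatic: T₂/T₁ = (P₂/P₁)^((γ−1)/γ) ⇒ T₂ = 550×(1.90)^0.286 = 661 K; V₂ = 3.27 L.

3.27 L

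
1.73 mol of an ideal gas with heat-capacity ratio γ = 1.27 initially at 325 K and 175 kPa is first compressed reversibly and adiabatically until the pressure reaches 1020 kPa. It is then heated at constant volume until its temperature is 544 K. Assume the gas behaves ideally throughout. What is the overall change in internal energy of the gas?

V₁ = nRT₁/P₁ = 1.73×8.314×325/175 = 26.7 L.
Step 1 — Adiabatic: T₂/T₁ = (P₂/P₁)^((γ−1)/γ) ⇒ T₂ = 325×(5.83)^0.213 = 473 K; V₂ = 6.67 L.
ΔU = nCvΔT = 1.73×30.8×(473−325) = 7870 J.
Q = 0 for an adiabatic process, so W = −ΔU = -7870 J.
State after step 1: P = 1020 kPa, V = 6.67 L, T = 473 K.
Step 2 — Isochoric: V stays 6.67 L; P/T = const ⇒ T₂ = 544 K, P₂ = 1170 kPa.
W = 0 (no volume change).
ΔU = nCvΔT = 1.73×30.8×(544−473) = 3800 J.
Q = ΔU = 3800 J.
Net over both steps: W = -7870 J, Q = 3800 J, ΔU = 11700 J.

11700 J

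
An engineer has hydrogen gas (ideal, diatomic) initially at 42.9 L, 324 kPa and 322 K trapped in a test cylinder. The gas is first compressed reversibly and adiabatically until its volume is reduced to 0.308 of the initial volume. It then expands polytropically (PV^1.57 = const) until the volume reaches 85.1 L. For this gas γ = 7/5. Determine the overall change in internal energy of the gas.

-15500 J

n = P₁V₁/(RT₁) = 324×42.9/(8.314×322) = 5.19 mol.
Step 1 — Adiabatic: TV^(γ−1) = const ⇒ T₂ = 322×(3.25)^0.400 = 516 K; PV^γ = const ⇒ P₂ = 1680 kPa.
ΔU = nCvΔT = 5.19×20.8×(516−322) = 20900 J.
Q = 0 for an adiabatic process, so W = −ΔU = -20900 J.
State after step 1: P = 1680 kPa, V = 13.2 L, T = 516 K.
Step 2 — Polytropic n=1.57: T₂ = T₁(V₁/V₂)^(n−1) = 516×(0.155)^0.57 = 178 K; P₂ = P₁(V₁/V₂)^n = 90.5 kPa.
W = (P₁V₁−P₂V₂)/(n−1) = (1680×13.2−90.5×85.1)/0.57 = 25500 J.
ΔU = nCvΔT = 5.19×20.8×(178−516) = -36400 J.
Q = ΔU + W = -10900 J.
Net over both steps: W = 4640 J, Q = -10900 J, ΔU = -15500 J.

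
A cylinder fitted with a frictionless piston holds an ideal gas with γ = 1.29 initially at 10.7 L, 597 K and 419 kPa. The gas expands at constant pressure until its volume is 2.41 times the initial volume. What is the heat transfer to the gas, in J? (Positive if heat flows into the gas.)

28100 J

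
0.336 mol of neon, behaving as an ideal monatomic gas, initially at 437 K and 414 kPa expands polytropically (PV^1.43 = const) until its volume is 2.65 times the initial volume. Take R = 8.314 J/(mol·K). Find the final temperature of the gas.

287 K

V₁ = nRT₁/P₁ = 0.336×8.314×437/414 = 2.95 L.
Polytropic n=1.43: T₂ = T₁(V₁/V₂)^(n−1) = 437×(0.377)^0.43 = 287 K; P₂ = P₁(V₁/V₂)^n = 103 kPa.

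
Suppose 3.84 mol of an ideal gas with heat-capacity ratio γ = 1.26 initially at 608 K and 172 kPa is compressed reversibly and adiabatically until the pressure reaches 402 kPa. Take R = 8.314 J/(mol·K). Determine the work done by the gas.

-14300 J

V₁ = nRT₁/P₁ = 3.84×8.314×608/172 = 113 L.
Adiabatic: T₂/T₁ = (P₂/P₁)^((γ−1)/γ) ⇒ T₂ = 608×(2.34)^0.206 = 724 K; V₂ = 57.5 L.
ΔU = nCvΔT = 3.84×32.0×(724−608) = 14300 J.
Q = 0 for an adiabatic process, so W = −ΔU = -14300 J.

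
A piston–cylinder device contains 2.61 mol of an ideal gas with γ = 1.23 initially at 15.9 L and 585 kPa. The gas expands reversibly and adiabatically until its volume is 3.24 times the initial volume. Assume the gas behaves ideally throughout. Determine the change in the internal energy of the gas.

-9580 J

T₁ = P₁V₁/(nR) = 585×15.9/(2.61×8.314) = 429 K.
Adiabatic: TV^(γ−1) = const ⇒ T₂ = 429×(0.309)^0.230 = 327 K; PV^γ = const ⇒ P₂ = 138 kPa.
For an ideal gas ΔU = nCvΔT with Cv = R/(γ−1) = 36.1 J/(mol·K).
ΔU = 2.61×36.1×(327−429) = -9580 J.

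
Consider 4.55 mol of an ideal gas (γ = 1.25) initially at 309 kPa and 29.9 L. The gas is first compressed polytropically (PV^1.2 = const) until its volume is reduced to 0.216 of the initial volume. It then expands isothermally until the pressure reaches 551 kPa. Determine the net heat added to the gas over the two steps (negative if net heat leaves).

12500 J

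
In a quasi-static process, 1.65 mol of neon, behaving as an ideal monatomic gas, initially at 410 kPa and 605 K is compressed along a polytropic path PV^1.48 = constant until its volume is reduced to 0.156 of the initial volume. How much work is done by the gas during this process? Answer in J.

V₁ = nRT₁/P₁ = 1.65×8.314×605/410 = 20.2 L.
Polytropic n=1.48: T₂ = T₁(V₁/V₂)^(n−1) = 605×(6.41)^0.48 = 1480 K; P₂ = P₁(V₁/V₂)^n = 6410 kPa.
W = (P₁V₁−P₂V₂)/(n−1) = (410×20.2−6410×3.16)/0.48 = -24900 J.

-24900 J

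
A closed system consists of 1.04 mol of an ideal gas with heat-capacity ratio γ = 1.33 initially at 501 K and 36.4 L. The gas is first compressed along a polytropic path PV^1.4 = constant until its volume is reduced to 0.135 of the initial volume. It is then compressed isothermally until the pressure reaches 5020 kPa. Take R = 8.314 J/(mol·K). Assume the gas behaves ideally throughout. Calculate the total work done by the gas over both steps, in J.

-22400 J

P₁ = nRT₁/V₁ = 1.04×8.314×501/36.4 = 119 kPa.
Step 1 — Polytropic n=1.4: T₂ = T₁(V₁/V₂)^(n−1) = 501×(7.41)^0.40 = 1120 K; P₂ = P₁(V₁/V₂)^n = 1960 kPa.
W = (P₁V₁−P₂V₂)/(n−1) = (119×36.4−1960×4.91)/0.40 = -13300 J.
ΔU = nCvΔT = 1.04×25.2×(1120−501) = 16100 J.
Q = ΔU + W = 2820 J.
State after step 1: P = 1960 kPa, V = 4.91 L, T = 1120 K.
Step 2 — Isothermal: T stays 1120 K; PV = const ⇒ V₂ = 1.92 L, P₂ = 5020 kPa.
ΔU = 0 (ideal gas, T constant).
W = nRT ln(V₂/V₁) = 1.04×8.314×1120×ln(0.391) = -9060 J.
Q = ΔU + W = -9060 J.
Net over both steps: W = -22400 J, Q = -6240 J, ΔU = 16100 J.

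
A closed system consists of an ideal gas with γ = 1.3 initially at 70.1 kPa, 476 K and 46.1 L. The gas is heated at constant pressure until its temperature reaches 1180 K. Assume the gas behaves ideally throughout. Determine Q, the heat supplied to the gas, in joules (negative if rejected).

n = P₁V₁/(RT₁) = 70.1×46.1/(8.314×476) = 0.817 mol.
Isobaric: P stays 70.1 kPa; V/T = const ⇒ T₂ = 1180 K, V₂ = 114 L.
W = PΔV = 70.1×(114−46.1) kPa·L = 4780 J.
ΔU = nCvΔT = 0.817×27.7×(1180−476) = 15900 J.
Q = ΔU + W = nCpΔT = 20700 J.

20700 J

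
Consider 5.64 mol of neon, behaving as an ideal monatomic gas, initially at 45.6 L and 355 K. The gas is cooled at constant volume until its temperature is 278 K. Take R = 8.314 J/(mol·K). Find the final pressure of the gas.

286 kPa

P₁ = nRT₁/V₁ = 5.64×8.314×355/45.6 = 365 kPa.
Isochoric: V stays 45.6 L; P/T = const ⇒ T₂ = 278 K, P₂ = 286 kPa.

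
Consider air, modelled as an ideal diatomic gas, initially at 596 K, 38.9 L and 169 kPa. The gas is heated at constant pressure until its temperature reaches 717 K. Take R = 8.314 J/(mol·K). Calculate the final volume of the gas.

Isobaric: P stays 169 kPa; V/T = const ⇒ T₂ = 717 K, V₂ = 46.8 L.

46.8 L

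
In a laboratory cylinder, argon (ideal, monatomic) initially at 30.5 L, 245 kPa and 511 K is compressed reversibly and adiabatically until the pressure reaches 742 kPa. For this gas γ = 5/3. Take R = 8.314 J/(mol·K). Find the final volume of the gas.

Adiabatic: T₂/T₁ = (P₂/P₁)^((γ−1)/γ) ⇒ T₂ = 511×(3.03)^0.400 = 796 K; V₂ = 15.7 L.

15.7 L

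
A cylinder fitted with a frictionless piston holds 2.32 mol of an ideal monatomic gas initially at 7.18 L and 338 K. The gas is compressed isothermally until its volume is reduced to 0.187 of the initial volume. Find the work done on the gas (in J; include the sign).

10900 J

P₁ = nRT₁/V₁ = 2.32×8.314×338/7.18 = 908 kPa.
Isothermal: T stays 338 K; PV = const ⇒ V₂ = 1.34 L, P₂ = 4860 kPa.
W = nRT ln(V₂/V₁) = 2.32×8.314×338×ln(0.187) = -10900 J.
Work done on the gas = −W_by = 10900 J.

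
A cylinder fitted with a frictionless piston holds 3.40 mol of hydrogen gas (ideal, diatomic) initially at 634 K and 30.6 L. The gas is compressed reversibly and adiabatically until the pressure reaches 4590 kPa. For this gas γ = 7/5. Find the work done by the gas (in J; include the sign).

-35900 J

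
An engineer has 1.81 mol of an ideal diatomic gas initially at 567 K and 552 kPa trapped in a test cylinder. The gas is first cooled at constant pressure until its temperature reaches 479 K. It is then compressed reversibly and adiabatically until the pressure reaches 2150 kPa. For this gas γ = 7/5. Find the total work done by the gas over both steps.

V₁ = nRT₁/P₁ = 1.81×8.314×567/552 = 15.5 L.
Step 1 — Isobaric: P stays 552 kPa; V/T = const ⇒ T₂ = 479 K, V₂ = 13.1 L.
W = PΔV = 552×(13.1−15.5) kPa·L = -1320 J.
ΔU = nCvΔT = 1.81×20.8×(479−567) = -3310 J.
Q = ΔU + W = nCpΔT = -4630 J.
State after step 1: P = 552 kPa, V = 13.1 L, T = 479 K.
Step 2 — Adiabatic: T₂/T₁ = (P₂/P₁)^((γ−1)/γ) ⇒ T₂ = 479×(3.89)^0.286 = 706 K; V₂ = 4.94 L.
ΔU = nCvΔT = 1.81×20.8×(706−479) = 8550 J.
Q = 0 for an adiabatic process, so W = −ΔU = -8550 J.
Net over both steps: W = -9880 J, Q = -4630 J, ΔU = 5240 J.

-9880 J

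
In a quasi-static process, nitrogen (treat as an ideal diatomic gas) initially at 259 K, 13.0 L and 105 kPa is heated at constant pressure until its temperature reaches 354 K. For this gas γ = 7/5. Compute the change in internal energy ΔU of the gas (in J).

n = P₁V₁/(RT₁) = 105×13.0/(8.314×259) = 0.634 mol.
Isobaric: P stays 105 kPa; V/T = const ⇒ T₂ = 354 K, V₂ = 17.8 L.
For an ideal gas ΔU = nCvΔT with Cv = (5/2)R = 20.8 J/(mol·K).
ΔU = 0.634×20.8×(354−259) = 1250 J.

1250 J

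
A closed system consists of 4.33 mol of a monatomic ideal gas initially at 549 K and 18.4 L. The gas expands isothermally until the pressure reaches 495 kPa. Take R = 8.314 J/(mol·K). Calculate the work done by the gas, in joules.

15300 J

P₁ = nRT₁/V₁ = 4.33×8.314×549/18.4 = 1070 kPa.
Isothermal: T stays 549 K; PV = const ⇒ V₂ = 39.9 L, P₂ = 495 kPa.
W = nRT ln(V₂/V₁) = 4.33×8.314×549×ln(2.17) = 15300 J.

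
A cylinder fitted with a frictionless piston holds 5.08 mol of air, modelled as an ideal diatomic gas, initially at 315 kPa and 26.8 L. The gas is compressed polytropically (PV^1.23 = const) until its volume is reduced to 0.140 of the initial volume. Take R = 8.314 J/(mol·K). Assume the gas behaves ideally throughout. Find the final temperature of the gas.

314 K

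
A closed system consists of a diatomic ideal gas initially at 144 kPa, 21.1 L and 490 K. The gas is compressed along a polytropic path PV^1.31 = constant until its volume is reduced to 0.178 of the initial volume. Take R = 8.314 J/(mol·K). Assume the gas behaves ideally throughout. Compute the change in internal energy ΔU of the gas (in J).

5370 J

n = P₁V₁/(RT₁) = 144×21.1/(8.314×490) = 0.746 mol.
Polytropic n=1.31: T₂ = T₁(V₁/V₂)^(n−1) = 490×(5.62)^0.31 = 837 K; P₂ = P₁(V₁/V₂)^n = 1380 kPa.
For an ideal gas ΔU = nCvΔT with Cv = (5/2)R = 20.8 J/(mol·K).
ΔU = 0.746×20.8×(837−490) = 5370 J.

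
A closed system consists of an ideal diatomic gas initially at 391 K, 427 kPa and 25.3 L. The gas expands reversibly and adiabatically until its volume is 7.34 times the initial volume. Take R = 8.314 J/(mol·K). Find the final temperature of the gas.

176 K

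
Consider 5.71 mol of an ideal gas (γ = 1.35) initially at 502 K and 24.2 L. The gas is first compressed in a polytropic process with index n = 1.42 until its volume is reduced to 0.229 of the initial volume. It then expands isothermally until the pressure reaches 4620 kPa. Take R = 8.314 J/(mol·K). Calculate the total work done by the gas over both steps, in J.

-24400 J

P₁ = nRT₁/V₁ = 5.71×8.314×502/24.2 = 985 kPa.
Step 1 — Polytropic n=1.42: T₂ = T₁(V₁/V₂)^(n−1) = 502×(4.37)^0.42 = 932 K; P₂ = P₁(V₁/V₂)^n = 7990 kPa.
W = (P₁V₁−P₂V₂)/(n−1) = (985×24.2−7990×5.54)/0.42 = -48600 J.
ΔU = nCvΔT = 5.71×23.8×(932−502) = 58400 J.
Q = ΔU + W = 9730 J.
State after step 1: P = 7990 kPa, V = 5.54 L, T = 932 K.
Step 2 — Isothermal: T stays 932 K; PV = const ⇒ V₂ = 9.58 L, P₂ = 4620 kPa.
ΔU = 0 (ideal gas, T constant).
W = nRT ln(V₂/V₁) = 5.71×8.314×932×ln(1.73) = 24200 J.
Q = ΔU + W = 24200 J.
Net over both steps: W = -24400 J, Q = 34000 J, ΔU = 58400 J.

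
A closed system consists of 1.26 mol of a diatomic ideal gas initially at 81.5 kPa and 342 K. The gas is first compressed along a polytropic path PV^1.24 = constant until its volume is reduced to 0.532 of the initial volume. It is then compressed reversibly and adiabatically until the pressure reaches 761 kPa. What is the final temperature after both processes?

V₁ = nRT₁/P₁ = 1.26×8.314×342/81.5 = 44.0 L.
Step 1 — Polytropic n=1.24: T₂ = T₁(V₁/V₂)^(n−1) = 342×(1.88)^0.24 = 398 K; P₂ = P₁(V₁/V₂)^n = 178 kPa.
W = (P₁V₁−P₂V₂)/(n−1) = (81.5×44.0−178×23.4)/0.24 = -2440 J.
ΔU = nCvΔT = 1.26×20.8×(398−342) = 1460 J.
Q = ΔU + W = -977 J.
State after step 1: P = 178 kPa, V = 23.4 L, T = 398 K.
Step 2 — Adiabatic: T₂/T₁ = (P₂/P₁)^((γ−1)/γ) ⇒ T₂ = 398×(4.27)^0.286 = 602 K; V₂ = 8.29 L.
ΔU = nCvΔT = 1.26×20.8×(602−398) = 5360 J.
Q = 0 for an adiabatic process, so W = −ΔU = -5360 J.
Net over both steps: W = -7800 J, Q = -977 J, ΔU = 6820 J.

602 K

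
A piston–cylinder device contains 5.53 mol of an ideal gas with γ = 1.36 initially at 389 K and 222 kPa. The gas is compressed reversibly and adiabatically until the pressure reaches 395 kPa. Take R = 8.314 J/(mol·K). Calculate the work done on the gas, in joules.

8190 J

V₁ = nRT₁/P₁ = 5.53×8.314×389/222 = 80.6 L.
Adiabatic: T₂/T₁ = (P₂/P₁)^((γ−1)/γ) ⇒ T₂ = 389×(1.78)^0.265 = 453 K; V₂ = 52.7 L.
ΔU = nCvΔT = 5.53×23.1×(453−389) = 8190 J.
Q = 0 for an adiabatic process, so W = −ΔU = -8190 J.
Work done on the gas = −W_by = 8190 J.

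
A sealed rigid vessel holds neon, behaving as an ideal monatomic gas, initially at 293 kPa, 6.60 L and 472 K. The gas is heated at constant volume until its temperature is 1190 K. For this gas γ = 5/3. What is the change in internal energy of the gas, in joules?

4410 J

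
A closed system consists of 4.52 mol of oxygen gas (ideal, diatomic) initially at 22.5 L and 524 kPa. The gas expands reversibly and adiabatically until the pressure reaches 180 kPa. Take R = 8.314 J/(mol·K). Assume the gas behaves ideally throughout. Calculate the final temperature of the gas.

T₁ = P₁V₁/(nR) = 524×22.5/(4.52×8.314) = 314 K.
Adiabatic: T₂/T₁ = (P₂/P₁)^((γ−1)/γ) ⇒ T₂ = 314×(0.344)^0.286 = 231 K; V₂ = 48.3 L.

231 K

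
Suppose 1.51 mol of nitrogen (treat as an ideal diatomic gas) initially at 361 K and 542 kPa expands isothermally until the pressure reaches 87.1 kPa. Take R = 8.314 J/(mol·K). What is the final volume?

52.0 L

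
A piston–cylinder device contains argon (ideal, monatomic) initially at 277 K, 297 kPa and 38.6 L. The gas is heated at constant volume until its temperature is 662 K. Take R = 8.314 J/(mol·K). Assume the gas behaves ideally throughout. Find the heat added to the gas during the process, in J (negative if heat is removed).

23900 J

n = P₁V₁/(RT₁) = 297×38.6/(8.314×277) = 4.98 mol.
Isochoric: V stays 38.6 L; P/T = const ⇒ T₂ = 662 K, P₂ = 710 kPa.
W = 0 (no volume change).
ΔU = nCvΔT = 4.98×12.5×(662−277) = 23900 J.
Q = ΔU = 23900 J.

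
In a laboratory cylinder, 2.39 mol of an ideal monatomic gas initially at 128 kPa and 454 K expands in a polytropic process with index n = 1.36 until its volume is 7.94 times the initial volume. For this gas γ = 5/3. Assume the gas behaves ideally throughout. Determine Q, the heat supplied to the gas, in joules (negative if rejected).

6060 J

V₁ = nRT₁/P₁ = 2.39×8.314×454/128 = 70.5 L.
Polytropic n=1.36: T₂ = T₁(V₁/V₂)^(n−1) = 454×(0.126)^0.36 = 215 K; P₂ = P₁(V₁/V₂)^n = 7.65 kPa.
W = (P₁V₁−P₂V₂)/(n−1) = (128×70.5−7.65×560)/0.36 = 13200 J.
ΔU = nCvΔT = 2.39×12.5×(215−454) = -7110 J.
Q = ΔU + W = 6060 J.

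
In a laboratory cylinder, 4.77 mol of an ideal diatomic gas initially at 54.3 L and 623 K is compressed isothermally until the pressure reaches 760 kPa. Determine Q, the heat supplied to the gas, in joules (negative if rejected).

-12700 J

P₁ = nRT₁/V₁ = 4.77×8.314×623/54.3 = 455 kPa.
Isothermal: T stays 623 K; PV = const ⇒ V₂ = 32.5 L, P₂ = 760 kPa.
ΔU = 0 (ideal gas, T constant).
W = nRT ln(V₂/V₁) = 4.77×8.314×623×ln(0.599) = -12700 J.
Q = ΔU + W = -12700 J.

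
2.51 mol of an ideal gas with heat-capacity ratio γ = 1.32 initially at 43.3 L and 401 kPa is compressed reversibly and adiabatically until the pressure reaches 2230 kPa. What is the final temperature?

T₁ = P₁V₁/(nR) = 401×43.3/(2.51×8.314) = 832 K.
Adiabatic: T₂/T₁ = (P₂/P₁)^((γ−1)/γ) ⇒ T₂ = 832×(5.56)^0.242 = 1260 K; V₂ = 11.8 L.

1260 K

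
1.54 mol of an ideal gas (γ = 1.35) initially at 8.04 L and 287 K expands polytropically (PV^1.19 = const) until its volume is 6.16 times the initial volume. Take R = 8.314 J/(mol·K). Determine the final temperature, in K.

203 K

P₁ = nRT₁/V₁ = 1.54×8.314×287/8.04 = 457 kPa.
Polytropic n=1.19: T₂ = T₁(V₁/V₂)^(n−1) = 287×(0.162)^0.19 = 203 K; P₂ = P₁(V₁/V₂)^n = 52.5 kPa.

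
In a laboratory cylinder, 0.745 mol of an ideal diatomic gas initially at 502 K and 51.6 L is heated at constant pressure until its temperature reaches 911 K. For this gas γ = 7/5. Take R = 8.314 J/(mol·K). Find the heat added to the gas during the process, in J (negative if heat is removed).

P₁ = nRT₁/V₁ = 0.745×8.314×502/51.6 = 60.3 kPa.
Isobaric: P stays 60.3 kPa; V/T = const ⇒ T₂ = 911 K, V₂ = 93.6 L.
W = PΔV = 60.3×(93.6−51.6) kPa·L = 2530 J.
ΔU = nCvΔT = 0.745×20.8×(911−502) = 6330 J.
Q = ΔU + W = nCpΔT = 8870 J.

8870 J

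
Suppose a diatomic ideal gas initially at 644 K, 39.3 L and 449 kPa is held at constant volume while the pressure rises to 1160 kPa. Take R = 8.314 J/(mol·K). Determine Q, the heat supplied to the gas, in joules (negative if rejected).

69900 J

n = P₁V₁/(RT₁) = 449×39.3/(8.314×644) = 3.30 mol.
Isochoric: V stays 39.3 L; P/T = const ⇒ T₂ = 1660 K, P₂ = 1160 kPa.
W = 0 (no volume change).
ΔU = nCvΔT = 3.30×20.8×(1660−644) = 69900 J.
Q = ΔU = 69900 J.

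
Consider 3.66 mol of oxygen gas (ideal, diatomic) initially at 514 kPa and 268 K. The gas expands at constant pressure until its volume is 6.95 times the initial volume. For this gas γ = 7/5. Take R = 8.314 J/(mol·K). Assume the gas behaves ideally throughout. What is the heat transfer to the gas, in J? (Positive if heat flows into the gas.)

V₁ = nRT₁/P₁ = 3.66×8.314×268/514 = 15.9 L.
Isobaric: P stays 514 kPa; V/T = const ⇒ T₂ = 1860 K, V₂ = 110 L.
W = PΔV = 514×(110−15.9) kPa·L = 48500 J.
ΔU = nCvΔT = 3.66×20.8×(1860−268) = 121000 J.
Q = ΔU + W = nCpΔT = 170000 J.

170000 J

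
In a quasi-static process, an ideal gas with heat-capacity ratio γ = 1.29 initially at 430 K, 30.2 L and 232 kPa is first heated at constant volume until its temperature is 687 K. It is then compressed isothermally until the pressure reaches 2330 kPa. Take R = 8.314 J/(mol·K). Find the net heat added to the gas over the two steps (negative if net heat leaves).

-6140 J

n = P₁V₁/(RT₁) = 232×30.2/(8.314×430) = 1.96 mol.
Step 1 — Isochoric: V stays 30.2 L; P/T = const ⇒ T₂ = 687 K, P₂ = 371 kPa.
W = 0 (no volume change).
ΔU = nCvΔT = 1.96×28.7×(687−430) = 14400 J.
Q = ΔU = 14400 J.
State after step 1: P = 371 kPa, V = 30.2 L, T = 687 K.
Step 2 — Isothermal: T stays 687 K; PV = const ⇒ V₂ = 4.80 L, P₂ = 2330 kPa.
ΔU = 0 (ideal gas, T constant).
W = nRT ln(V₂/V₁) = 1.96×8.314×687×ln(0.159) = -20600 J.
Q = ΔU + W = -20600 J.
Net over both steps: W = -20600 J, Q = -6140 J, ΔU = 14400 J.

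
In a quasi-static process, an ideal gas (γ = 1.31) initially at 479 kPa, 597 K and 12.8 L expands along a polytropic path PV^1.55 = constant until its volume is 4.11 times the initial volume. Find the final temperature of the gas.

274 K

Polytropic n=1.55: T₂ = T₁(V₁/V₂)^(n−1) = 597×(0.243)^0.55 = 274 K; P₂ = P₁(V₁/V₂)^n = 53.6 kPa.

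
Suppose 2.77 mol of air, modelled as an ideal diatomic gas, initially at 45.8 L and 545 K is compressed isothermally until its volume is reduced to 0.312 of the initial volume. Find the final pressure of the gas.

878 kPa

P₁ = nRT₁/V₁ = 2.77×8.314×545/45.8 = 274 kPa.
Isothermal: T stays 545 K; PV = const ⇒ V₂ = 14.3 L, P₂ = 878 kPa.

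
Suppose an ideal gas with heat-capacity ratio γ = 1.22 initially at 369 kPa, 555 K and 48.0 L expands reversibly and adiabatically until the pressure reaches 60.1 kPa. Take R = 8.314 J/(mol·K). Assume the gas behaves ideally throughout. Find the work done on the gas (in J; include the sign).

n = P₁V₁/(RT₁) = 369×48.0/(8.314×555) = 3.84 mol.
Adiabatic: T₂/T₁ = (P₂/P₁)^((γ−1)/γ) ⇒ T₂ = 555×(0.163)^0.180 = 400 K; V₂ = 212 L.
ΔU = nCvΔT = 3.84×37.8×(400−555) = -22500 J.
Q = 0 for an adiabatic process, so W = −ΔU = 22500 J.
Work done on the gas = −W_by = -22500 J.

-22500 J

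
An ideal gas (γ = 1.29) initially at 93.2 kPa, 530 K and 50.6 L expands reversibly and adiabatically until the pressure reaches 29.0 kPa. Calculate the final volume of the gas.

125 L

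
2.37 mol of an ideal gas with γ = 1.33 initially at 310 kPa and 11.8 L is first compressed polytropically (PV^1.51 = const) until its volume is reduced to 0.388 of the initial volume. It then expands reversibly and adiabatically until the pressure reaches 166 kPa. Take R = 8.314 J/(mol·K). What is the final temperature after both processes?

T₁ = P₁V₁/(nR) = 310×11.8/(2.37×8.314) = 186 K.
Step 1 — Polytropic n=1.51: T₂ = T₁(V₁/V₂)^(n−1) = 186×(2.58)^0.51 = 301 K; P₂ = P₁(V₁/V₂)^n = 1290 kPa.
W = (P₁V₁−P₂V₂)/(n−1) = (310×11.8−1290×4.58)/0.51 = -4450 J.
ΔU = nCvΔT = 2.37×25.2×(301−186) = 6880 J.
Q = ΔU + W = 2430 J.
State after step 1: P = 1290 kPa, V = 4.58 L, T = 301 K.
Step 2 — Adiabatic: T₂/T₁ = (P₂/P₁)^((γ−1)/γ) ⇒ T₂ = 301×(0.128)^0.248 = 181 K; V₂ = 21.5 L.
ΔU = nCvΔT = 2.37×25.2×(181−301) = -7170 J.
Q = 0 for an adiabatic process, so W = −ΔU = 7170 J.
Net over both steps: W = 2720 J, Q = 2430 J, ΔU = -294 J.

181 K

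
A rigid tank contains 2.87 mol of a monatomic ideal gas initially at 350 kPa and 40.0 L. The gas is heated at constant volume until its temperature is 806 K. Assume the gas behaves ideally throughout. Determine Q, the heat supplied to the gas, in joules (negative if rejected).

T₁ = P₁V₁/(nR) = 350×40.0/(2.87×8.314) = 587 K.
Isochoric: V stays 40.0 L; P/T = const ⇒ T₂ = 806 K, P₂ = 481 kPa.
W = 0 (no volume change).
ΔU = nCvΔT = 2.87×12.5×(806−587) = 7850 J.
Q = ΔU = 7850 J.

7850 J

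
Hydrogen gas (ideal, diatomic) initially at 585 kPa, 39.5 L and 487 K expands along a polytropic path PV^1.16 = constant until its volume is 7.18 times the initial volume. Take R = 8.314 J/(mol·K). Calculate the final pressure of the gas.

59.4 kPa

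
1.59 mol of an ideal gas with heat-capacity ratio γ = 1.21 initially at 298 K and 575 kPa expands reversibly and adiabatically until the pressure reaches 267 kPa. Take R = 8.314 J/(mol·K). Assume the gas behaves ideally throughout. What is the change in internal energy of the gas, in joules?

-2340 J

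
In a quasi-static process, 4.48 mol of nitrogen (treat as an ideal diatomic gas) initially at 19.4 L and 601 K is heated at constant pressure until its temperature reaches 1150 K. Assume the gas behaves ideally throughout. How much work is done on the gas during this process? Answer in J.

-20400 J

P₁ = nRT₁/V₁ = 4.48×8.314×601/19.4 = 1150 kPa.
Isobaric: P stays 1150 kPa; V/T = const ⇒ T₂ = 1150 K, V₂ = 37.1 L.
W = PΔV = 1150×(37.1−19.4) kPa·L = 20400 J.
Work done on the gas = −W_by = -20400 J.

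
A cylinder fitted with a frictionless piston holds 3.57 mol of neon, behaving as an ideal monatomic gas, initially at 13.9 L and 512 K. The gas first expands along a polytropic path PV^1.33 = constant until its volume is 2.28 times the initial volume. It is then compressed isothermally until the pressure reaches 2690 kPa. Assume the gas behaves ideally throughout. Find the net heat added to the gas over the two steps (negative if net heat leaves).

-17600 J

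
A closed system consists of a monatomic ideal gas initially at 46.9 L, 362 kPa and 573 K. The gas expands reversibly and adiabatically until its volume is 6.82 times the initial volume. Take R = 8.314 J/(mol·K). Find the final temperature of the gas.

159 K

Adiabatic: TV^(γ−1) = const ⇒ T₂ = 573×(0.147)^0.667 = 159 K; PV^γ = const ⇒ P₂ = 14.8 kPa.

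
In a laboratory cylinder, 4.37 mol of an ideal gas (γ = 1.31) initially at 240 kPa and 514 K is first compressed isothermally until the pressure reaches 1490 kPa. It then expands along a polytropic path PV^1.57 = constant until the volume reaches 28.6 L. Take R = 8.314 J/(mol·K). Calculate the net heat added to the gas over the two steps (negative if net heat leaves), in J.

V₁ = nRT₁/P₁ = 4.37×8.314×514/240 = 77.8 L.
Step 1 — Isothermal: T stays 514 K; PV = const ⇒ V₂ = 12.5 L, P₂ = 1490 kPa.
ΔU = 0 (ideal gas, T constant).
W = nRT ln(V₂/V₁) = 4.37×8.314×514×ln(0.161) = -34100 J.
Q = ΔU + W = -34100 J.
State after step 1: P = 1490 kPa, V = 12.5 L, T = 514 K.
Step 2 — Polytropic n=1.57: T₂ = T₁(V₁/V₂)^(n−1) = 514×(0.438)^0.57 = 321 K; P₂ = P₁(V₁/V₂)^n = 408 kPa.
W = (P₁V₁−P₂V₂)/(n−1) = (1490×12.5−408×28.6)/0.57 = 12300 J.
ΔU = nCvΔT = 4.37×26.8×(321−514) = -22600 J.
Q = ΔU + W = -10300 J.
Net over both steps: W = -21800 J, Q = -44400 J, ΔU = -22600 J.

-44400 J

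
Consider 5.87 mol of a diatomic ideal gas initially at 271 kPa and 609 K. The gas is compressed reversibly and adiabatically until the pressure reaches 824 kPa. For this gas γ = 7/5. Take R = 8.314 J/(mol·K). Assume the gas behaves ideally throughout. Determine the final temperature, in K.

V₁ = nRT₁/P₁ = 5.87×8.314×609/271 = 110 L.
Adiabatic: T₂/T₁ = (P₂/P₁)^((γ−1)/γ) ⇒ T₂ = 609×(3.04)^0.286 = 837 K; V₂ = 49.6 L.

837 K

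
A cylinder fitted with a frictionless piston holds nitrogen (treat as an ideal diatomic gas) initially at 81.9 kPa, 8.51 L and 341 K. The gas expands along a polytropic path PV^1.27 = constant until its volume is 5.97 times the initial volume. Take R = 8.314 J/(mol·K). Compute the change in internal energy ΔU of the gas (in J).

n = P₁V₁/(RT₁) = 81.9×8.51/(8.314×341) = 0.246 mol.
Polytropic n=1.27: T₂ = T₁(V₁/V₂)^(n−1) = 341×(0.168)^0.27 = 210 K; P₂ = P₁(V₁/V₂)^n = 8.47 kPa.
For an ideal gas ΔU = nCvΔT with Cv = (5/2)R = 20.8 J/(mol·K).
ΔU = 0.246×20.8×(210−341) = -667 J.

-667 J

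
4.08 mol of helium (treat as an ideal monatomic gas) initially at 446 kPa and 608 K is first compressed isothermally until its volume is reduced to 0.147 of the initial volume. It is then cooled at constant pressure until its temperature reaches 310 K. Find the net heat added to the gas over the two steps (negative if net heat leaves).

V₁ = nRT₁/P₁ = 4.08×8.314×608/446 = 46.2 L.
Step 1 — Isothermal: T stays 608 K; PV = const ⇒ V₂ = 6.80 L, P₂ = 3030 kPa.
ΔU = 0 (ideal gas, T constant).
W = nRT ln(V₂/V₁) = 4.08×8.314×608×ln(0.147) = -39500 J.
Q = ΔU + W = -39500 J.
State after step 1: P = 3030 kPa, V = 6.80 L, T = 608 K.
Step 2 — Isobaric: P stays 3030 kPa; V/T = const ⇒ T₂ = 310 K, V₂ = 3.47 L.
W = PΔV = 3030×(3.47−6.80) kPa·L = -10100 J.
ΔU = nCvΔT = 4.08×12.5×(310−608) = -15200 J.
Q = ΔU + W = nCpΔT = -25300 J.
Net over both steps: W = -49700 J, Q = -64800 J, ΔU = -15200 J.

-64800 J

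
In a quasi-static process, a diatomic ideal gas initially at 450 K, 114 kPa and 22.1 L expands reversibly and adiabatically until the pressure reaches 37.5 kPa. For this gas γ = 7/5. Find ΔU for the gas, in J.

-1710 J

n = P₁V₁/(RT₁) = 114×22.1/(8.314×450) = 0.673 mol.
Adiabatic: T₂/T₁ = (P₂/P₁)^((γ−1)/γ) ⇒ T₂ = 450×(0.329)^0.286 = 328 K; V₂ = 48.9 L.
For an ideal gas ΔU = nCvΔT with Cv = (5/2)R = 20.8 J/(mol·K).
ΔU = 0.673×20.8×(328−450) = -1710 J.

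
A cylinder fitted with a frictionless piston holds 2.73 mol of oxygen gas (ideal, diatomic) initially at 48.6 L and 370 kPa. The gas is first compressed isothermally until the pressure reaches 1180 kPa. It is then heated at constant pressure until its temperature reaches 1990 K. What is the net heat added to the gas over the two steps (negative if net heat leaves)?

T₁ = P₁V₁/(nR) = 370×48.6/(2.73×8.314) = 792 K.
Step 1 — Isothermal: T stays 792 K; PV = const ⇒ V₂ = 15.2 L, P₂ = 1180 kPa.
ΔU = 0 (ideal gas, T constant).
W = nRT ln(V₂/V₁) = 2.73×8.314×792×ln(0.314) = -20900 J.
Q = ΔU + W = -20900 J.
State after step 1: P = 1180 kPa, V = 15.2 L, T = 792 K.
Step 2 — Isobaric: P stays 1180 kPa; V/T = const ⇒ T₂ = 1990 K, V₂ = 38.3 L.
W = PΔV = 1180×(38.3−15.2) kPa·L = 27200 J.
ΔU = nCvΔT = 2.73×20.8×(1990−792) = 68000 J.
Q = ΔU + W = nCpΔT = 95100 J.
Net over both steps: W = 6330 J, Q = 74300 J, ΔU = 68000 J.

74300 J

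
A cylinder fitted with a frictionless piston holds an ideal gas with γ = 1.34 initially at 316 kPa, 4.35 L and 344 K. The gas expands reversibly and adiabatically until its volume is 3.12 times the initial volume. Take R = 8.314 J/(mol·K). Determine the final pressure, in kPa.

Adiabatic: TV^(γ−1) = const ⇒ T₂ = 344×(0.321)^0.340 = 234 K; PV^γ = const ⇒ P₂ = 68.8 kPa.

68.8 kPa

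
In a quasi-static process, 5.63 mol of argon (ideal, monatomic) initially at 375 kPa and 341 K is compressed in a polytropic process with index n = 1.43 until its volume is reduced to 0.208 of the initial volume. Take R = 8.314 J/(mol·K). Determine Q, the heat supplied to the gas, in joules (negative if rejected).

-12700 J

V₁ = nRT₁/P₁ = 5.63×8.314×341/375 = 42.6 L.
Polytropic n=1.43: T₂ = T₁(V₁/V₂)^(n−1) = 341×(4.81)^0.43 = 670 K; P₂ = P₁(V₁/V₂)^n = 3540 kPa.
W = (P₁V₁−P₂V₂)/(n−1) = (375×42.6−3540×8.85)/0.43 = -35800 J.
ΔU = nCvΔT = 5.63×12.5×(670−341) = 23100 J.
Q = ΔU + W = -12700 J.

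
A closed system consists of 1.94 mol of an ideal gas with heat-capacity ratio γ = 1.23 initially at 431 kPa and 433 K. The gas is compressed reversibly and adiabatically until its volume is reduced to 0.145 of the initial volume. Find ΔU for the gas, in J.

17000 J

V₁ = nRT₁/P₁ = 1.94×8.314×433/431 = 16.2 L.
Adiabatic: TV^(γ−1) = const ⇒ T₂ = 433×(6.90)^0.230 = 675 K; PV^γ = const ⇒ P₂ = 4630 kPa.
For an ideal gas ΔU = nCvΔT with Cv = R/(γ−1) = 36.1 J/(mol·K).
ΔU = 1.94×36.1×(675−433) = 17000 J.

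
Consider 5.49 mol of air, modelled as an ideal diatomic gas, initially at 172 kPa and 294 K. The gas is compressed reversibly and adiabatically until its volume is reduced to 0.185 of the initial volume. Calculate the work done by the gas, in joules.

-32300 J

V₁ = nRT₁/P₁ = 5.49×8.314×294/172 = 78.0 L.
Adiabatic: TV^(γ−1) = const ⇒ T₂ = 294×(5.41)^0.400 = 577 K; PV^γ = const ⇒ P₂ = 1830 kPa.
ΔU = nCvΔT = 5.49×20.8×(577−294) = 32300 J.
Q = 0 for an adiabatic process, so W = −ΔU = -32300 J.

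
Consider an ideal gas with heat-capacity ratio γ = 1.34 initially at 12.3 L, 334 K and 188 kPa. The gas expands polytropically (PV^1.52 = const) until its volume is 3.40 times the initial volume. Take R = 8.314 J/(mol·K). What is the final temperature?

177 K

Polytropic n=1.52: T₂ = T₁(V₁/V₂)^(n−1) = 334×(0.294)^0.52 = 177 K; P₂ = P₁(V₁/V₂)^n = 29.3 kPa.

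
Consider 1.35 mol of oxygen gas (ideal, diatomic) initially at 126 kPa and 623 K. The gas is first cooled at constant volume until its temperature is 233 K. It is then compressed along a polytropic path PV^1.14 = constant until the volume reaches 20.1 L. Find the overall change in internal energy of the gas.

-9940 J

V₁ = nRT₁/P₁ = 1.35×8.314×623/126 = 55.5 L.
Step 1 — Isochoric: V stays 55.5 L; P/T = const ⇒ T₂ = 233 K, P₂ = 47.1 kPa.
W = 0 (no volume change).
ΔU = nCvΔT = 1.35×20.8×(233−623) = -10900 J.
Q = ΔU = -10900 J.
State after step 1: P = 47.1 kPa, V = 55.5 L, T = 233 K.
Step 2 — Polytropic n=1.14: T₂ = T₁(V₁/V₂)^(n−1) = 233×(2.76)^0.14 = 269 K; P₂ = P₁(V₁/V₂)^n = 150 kPa.
W = (P₁V₁−P₂V₂)/(n−1) = (47.1×55.5−150×20.1)/0.14 = -2850 J.
ΔU = nCvΔT = 1.35×20.8×(269−233) = 999 J.
Q = ΔU + W = -1860 J.
Net over both steps: W = -2850 J, Q = -12800 J, ΔU = -9940 J.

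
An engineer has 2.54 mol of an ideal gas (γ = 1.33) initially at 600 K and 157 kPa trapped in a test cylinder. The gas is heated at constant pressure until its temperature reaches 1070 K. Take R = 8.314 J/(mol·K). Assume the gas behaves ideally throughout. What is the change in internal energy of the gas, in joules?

V₁ = nRT₁/P₁ = 2.54×8.314×600/157 = 80.7 L.
Isobaric: P stays 157 kPa; V/T = const ⇒ T₂ = 1070 K, V₂ = 144 L.
For an ideal gas ΔU = nCvΔT with Cv = R/(γ−1) = 25.2 J/(mol·K).
ΔU = 2.54×25.2×(1070−600) = 30100 J.

30100 J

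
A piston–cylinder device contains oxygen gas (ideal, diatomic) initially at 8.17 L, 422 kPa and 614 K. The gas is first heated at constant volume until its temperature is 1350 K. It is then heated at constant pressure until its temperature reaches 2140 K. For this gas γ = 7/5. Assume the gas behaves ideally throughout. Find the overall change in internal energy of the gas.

n = P₁V₁/(RT₁) = 422×8.17/(8.314×614) = 0.675 mol.
Step 1 — Isochoric: V stays 8.17 L; P/T = const ⇒ T₂ = 1350 K, P₂ = 928 kPa.
W = 0 (no volume change).
ΔU = nCvΔT = 0.675×20.8×(1350−614) = 10300 J.
Q = ΔU = 10300 J.
State after step 1: P = 928 kPa, V = 8.17 L, T = 1350 K.
Step 2 — Isobaric: P stays 928 kPa; V/T = const ⇒ T₂ = 2140 K, V₂ = 13.0 L.
W = PΔV = 928×(13.0−8.17) kPa·L = 4440 J.
ΔU = nCvΔT = 0.675×20.8×(2140−1350) = 11100 J.
Q = ΔU + W = nCpΔT = 15500 J.
Net over both steps: W = 4440 J, Q = 25900 J, ΔU = 21400 J.

21400 J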